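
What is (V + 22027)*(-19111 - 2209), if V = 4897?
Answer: -574019680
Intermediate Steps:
(V + 22027)*(-19111 - 2209) = (4897 + 22027)*(-19111 - 2209) = 26924*(-21320) = -574019680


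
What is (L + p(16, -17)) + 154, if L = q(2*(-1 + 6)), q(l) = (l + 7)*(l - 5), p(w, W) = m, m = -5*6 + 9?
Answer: 218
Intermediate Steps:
m = -21 (m = -30 + 9 = -21)
p(w, W) = -21
q(l) = (-5 + l)*(7 + l) (q(l) = (7 + l)*(-5 + l) = (-5 + l)*(7 + l))
L = 85 (L = -35 + (2*(-1 + 6))² + 2*(2*(-1 + 6)) = -35 + (2*5)² + 2*(2*5) = -35 + 10² + 2*10 = -35 + 100 + 20 = 85)
(L + p(16, -17)) + 154 = (85 - 21) + 154 = 64 + 154 = 218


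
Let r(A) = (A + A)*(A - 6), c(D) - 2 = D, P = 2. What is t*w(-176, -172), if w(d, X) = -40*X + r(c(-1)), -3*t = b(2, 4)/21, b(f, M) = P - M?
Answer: 4580/21 ≈ 218.10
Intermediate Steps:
c(D) = 2 + D
b(f, M) = 2 - M
r(A) = 2*A*(-6 + A) (r(A) = (2*A)*(-6 + A) = 2*A*(-6 + A))
t = 2/63 (t = -(2 - 1*4)/(3*21) = -(2 - 4)/(3*21) = -(-2)/(3*21) = -⅓*(-2/21) = 2/63 ≈ 0.031746)
w(d, X) = -10 - 40*X (w(d, X) = -40*X + 2*(2 - 1)*(-6 + (2 - 1)) = -40*X + 2*1*(-6 + 1) = -40*X + 2*1*(-5) = -40*X - 10 = -10 - 40*X)
t*w(-176, -172) = 2*(-10 - 40*(-172))/63 = 2*(-10 + 6880)/63 = (2/63)*6870 = 4580/21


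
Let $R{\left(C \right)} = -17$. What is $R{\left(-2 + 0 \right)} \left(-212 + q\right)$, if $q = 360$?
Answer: $-2516$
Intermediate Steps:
$R{\left(-2 + 0 \right)} \left(-212 + q\right) = - 17 \left(-212 + 360\right) = \left(-17\right) 148 = -2516$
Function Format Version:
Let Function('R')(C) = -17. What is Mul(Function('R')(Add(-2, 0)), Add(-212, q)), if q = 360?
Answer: -2516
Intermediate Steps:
Mul(Function('R')(Add(-2, 0)), Add(-212, q)) = Mul(-17, Add(-212, 360)) = Mul(-17, 148) = -2516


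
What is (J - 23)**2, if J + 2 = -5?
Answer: 900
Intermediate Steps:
J = -7 (J = -2 - 5 = -7)
(J - 23)**2 = (-7 - 23)**2 = (-30)**2 = 900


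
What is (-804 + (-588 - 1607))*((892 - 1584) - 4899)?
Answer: 16767409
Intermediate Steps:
(-804 + (-588 - 1607))*((892 - 1584) - 4899) = (-804 - 2195)*(-692 - 4899) = -2999*(-5591) = 16767409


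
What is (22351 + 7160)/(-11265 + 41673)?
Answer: 9837/10136 ≈ 0.97050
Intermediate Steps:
(22351 + 7160)/(-11265 + 41673) = 29511/30408 = 29511*(1/30408) = 9837/10136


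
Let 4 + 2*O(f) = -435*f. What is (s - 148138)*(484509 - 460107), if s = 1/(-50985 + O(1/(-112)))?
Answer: -41284101407235876/11420653 ≈ -3.6149e+9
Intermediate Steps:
O(f) = -2 - 435*f/2 (O(f) = -2 + (-435*f)/2 = -2 - 435*f/2)
s = -224/11420653 (s = 1/(-50985 + (-2 - 435/2/(-112))) = 1/(-50985 + (-2 - 435/2*(-1/112))) = 1/(-50985 + (-2 + 435/224)) = 1/(-50985 - 13/224) = 1/(-11420653/224) = -224/11420653 ≈ -1.9614e-5)
(s - 148138)*(484509 - 460107) = (-224/11420653 - 148138)*(484509 - 460107) = -1691832694338/11420653*24402 = -41284101407235876/11420653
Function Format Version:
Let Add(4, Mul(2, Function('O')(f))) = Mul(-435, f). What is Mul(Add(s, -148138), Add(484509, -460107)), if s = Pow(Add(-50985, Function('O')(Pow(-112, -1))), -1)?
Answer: Rational(-41284101407235876, 11420653) ≈ -3.6149e+9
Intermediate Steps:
Function('O')(f) = Add(-2, Mul(Rational(-435, 2), f)) (Function('O')(f) = Add(-2, Mul(Rational(1, 2), Mul(-435, f))) = Add(-2, Mul(Rational(-435, 2), f)))
s = Rational(-224, 11420653) (s = Pow(Add(-50985, Add(-2, Mul(Rational(-435, 2), Pow(-112, -1)))), -1) = Pow(Add(-50985, Add(-2, Mul(Rational(-435, 2), Rational(-1, 112)))), -1) = Pow(Add(-50985, Add(-2, Rational(435, 224))), -1) = Pow(Add(-50985, Rational(-13, 224)), -1) = Pow(Rational(-11420653, 224), -1) = Rational(-224, 11420653) ≈ -1.9614e-5)
Mul(Add(s, -148138), Add(484509, -460107)) = Mul(Add(Rational(-224, 11420653), -148138), Add(484509, -460107)) = Mul(Rational(-1691832694338, 11420653), 24402) = Rational(-41284101407235876, 11420653)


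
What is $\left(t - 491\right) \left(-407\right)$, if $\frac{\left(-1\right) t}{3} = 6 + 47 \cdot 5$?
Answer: $494098$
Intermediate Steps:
$t = -723$ ($t = - 3 \left(6 + 47 \cdot 5\right) = - 3 \left(6 + 235\right) = \left(-3\right) 241 = -723$)
$\left(t - 491\right) \left(-407\right) = \left(-723 - 491\right) \left(-407\right) = \left(-1214\right) \left(-407\right) = 494098$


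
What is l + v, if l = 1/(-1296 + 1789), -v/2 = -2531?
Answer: 2495567/493 ≈ 5062.0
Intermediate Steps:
v = 5062 (v = -2*(-2531) = 5062)
l = 1/493 ≈ 0.0020284
l + v = 1/493 + 5062 = 2495567/493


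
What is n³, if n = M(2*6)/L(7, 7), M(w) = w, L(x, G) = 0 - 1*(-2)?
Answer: 216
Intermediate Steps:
L(x, G) = 2 (L(x, G) = 0 + 2 = 2)
n = 6 (n = (2*6)/2 = 12*(½) = 6)
n³ = 6³ = 216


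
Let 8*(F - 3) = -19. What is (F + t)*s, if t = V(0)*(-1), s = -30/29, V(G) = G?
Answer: -75/116 ≈ -0.64655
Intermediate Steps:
s = -30/29 (s = -30*1/29 = -30/29 ≈ -1.0345)
F = 5/8 (F = 3 + (⅛)*(-19) = 3 - 19/8 = 5/8 ≈ 0.62500)
t = 0 (t = 0*(-1) = 0)
(F + t)*s = (5/8 + 0)*(-30/29) = (5/8)*(-30/29) = -75/116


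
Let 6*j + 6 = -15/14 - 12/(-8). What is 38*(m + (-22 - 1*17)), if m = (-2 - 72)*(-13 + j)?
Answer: 263796/7 ≈ 37685.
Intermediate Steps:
j = -13/14 (j = -1 + (-15/14 - 12/(-8))/6 = -1 + (-15*1/14 - 12*(-1/8))/6 = -1 + (-15/14 + 3/2)/6 = -1 + (1/6)*(3/7) = -1 + 1/14 = -13/14 ≈ -0.92857)
m = 7215/7 (m = (-2 - 72)*(-13 - 13/14) = -74*(-195/14) = 7215/7 ≈ 1030.7)
38*(m + (-22 - 1*17)) = 38*(7215/7 + (-22 - 1*17)) = 38*(7215/7 + (-22 - 17)) = 38*(7215/7 - 39) = 38*(6942/7) = 263796/7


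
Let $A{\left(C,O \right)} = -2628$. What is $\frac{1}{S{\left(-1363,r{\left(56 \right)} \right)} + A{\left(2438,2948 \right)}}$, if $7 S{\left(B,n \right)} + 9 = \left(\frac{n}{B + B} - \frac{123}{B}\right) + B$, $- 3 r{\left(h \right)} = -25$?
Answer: $- \frac{57246}{161661991} \approx -0.00035411$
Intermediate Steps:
$r{\left(h \right)} = \frac{25}{3}$ ($r{\left(h \right)} = \left(- \frac{1}{3}\right) \left(-25\right) = \frac{25}{3}$)
$S{\left(B,n \right)} = - \frac{9}{7} - \frac{123}{7 B} + \frac{B}{7} + \frac{n}{14 B}$ ($S{\left(B,n \right)} = - \frac{9}{7} + \frac{\left(\frac{n}{B + B} - \frac{123}{B}\right) + B}{7} = - \frac{9}{7} + \frac{\left(\frac{n}{2 B} - \frac{123}{B}\right) + B}{7} = - \frac{9}{7} + \frac{\left(- \frac{123}{B} + \frac{n}{2 B}\right) + B}{7} = - \frac{9}{7} + \frac{B - \frac{123}{B} + \frac{n}{2 B}}{7} = - \frac{9}{7} + \left(- \frac{123}{7 B} + \frac{B}{7} + \frac{n}{14 B}\right) = - \frac{9}{7} - \frac{123}{7 B} + \frac{B}{7} + \frac{n}{14 B}$)
$\frac{1}{S{\left(-1363,r{\left(56 \right)} \right)} + A{\left(2438,2948 \right)}} = \frac{1}{\frac{-246 + \frac{25}{3} + 2 \left(-1363\right) \left(-9 - 1363\right)}{14 \left(-1363\right)} - 2628} = \frac{1}{\frac{1}{14} \left(- \frac{1}{1363}\right) \left(-246 + \frac{25}{3} + 2 \left(-1363\right) \left(-1372\right)\right) - 2628} = \frac{1}{\frac{1}{14} \left(- \frac{1}{1363}\right) \left(-246 + \frac{25}{3} + 3740072\right) - 2628} = \frac{1}{\frac{1}{14} \left(- \frac{1}{1363}\right) \frac{11219503}{3} - 2628} = \frac{1}{- \frac{11219503}{57246} - 2628} = \frac{1}{- \frac{161661991}{57246}} = - \frac{57246}{161661991}$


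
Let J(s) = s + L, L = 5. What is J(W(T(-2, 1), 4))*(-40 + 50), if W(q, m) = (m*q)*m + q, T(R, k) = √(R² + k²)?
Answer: 50 + 170*√5 ≈ 430.13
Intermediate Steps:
W(q, m) = q + q*m² (W(q, m) = q*m² + q = q + q*m²)
J(s) = 5 + s (J(s) = s + 5 = 5 + s)
J(W(T(-2, 1), 4))*(-40 + 50) = (5 + √((-2)² + 1²)*(1 + 4²))*(-40 + 50) = (5 + √(4 + 1)*(1 + 16))*10 = (5 + √5*17)*10 = (5 + 17*√5)*10 = 50 + 170*√5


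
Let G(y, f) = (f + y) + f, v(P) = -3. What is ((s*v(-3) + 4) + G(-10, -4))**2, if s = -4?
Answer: 4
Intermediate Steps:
G(y, f) = y + 2*f
((s*v(-3) + 4) + G(-10, -4))**2 = ((-4*(-3) + 4) + (-10 + 2*(-4)))**2 = ((12 + 4) + (-10 - 8))**2 = (16 - 18)**2 = (-2)**2 = 4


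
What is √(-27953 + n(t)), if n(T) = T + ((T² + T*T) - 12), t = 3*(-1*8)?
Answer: I*√26837 ≈ 163.82*I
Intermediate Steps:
t = -24 (t = 3*(-8) = -24)
n(T) = -12 + T + 2*T² (n(T) = T + ((T² + T²) - 12) = T + (2*T² - 12) = T + (-12 + 2*T²) = -12 + T + 2*T²)
√(-27953 + n(t)) = √(-27953 + (-12 - 24 + 2*(-24)²)) = √(-27953 + (-12 - 24 + 2*576)) = √(-27953 + (-12 - 24 + 1152)) = √(-27953 + 1116) = √(-26837) = I*√26837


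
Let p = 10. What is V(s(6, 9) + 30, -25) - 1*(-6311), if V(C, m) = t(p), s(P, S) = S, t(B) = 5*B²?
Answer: 6811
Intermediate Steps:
V(C, m) = 500 (V(C, m) = 5*10² = 5*100 = 500)
V(s(6, 9) + 30, -25) - 1*(-6311) = 500 - 1*(-6311) = 500 + 6311 = 6811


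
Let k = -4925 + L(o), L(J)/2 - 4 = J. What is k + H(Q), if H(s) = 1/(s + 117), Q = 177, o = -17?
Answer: -1455593/294 ≈ -4951.0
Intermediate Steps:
L(J) = 8 + 2*J
H(s) = 1/(117 + s)
k = -4951 (k = -4925 + (8 + 2*(-17)) = -4925 + (8 - 34) = -4925 - 26 = -4951)
k + H(Q) = -4951 + 1/(117 + 177) = -4951 + 1/294 = -1455593/294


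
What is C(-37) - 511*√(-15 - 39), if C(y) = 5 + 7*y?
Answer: -254 - 1533*I*√6 ≈ -254.0 - 3755.1*I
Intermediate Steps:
C(-37) - 511*√(-15 - 39) = (5 + 7*(-37)) - 511*√(-15 - 39) = (5 - 259) - 1533*I*√6 = -254 - 1533*I*√6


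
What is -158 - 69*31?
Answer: -2297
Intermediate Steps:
-158 - 69*31 = -158 - 2139 = -2297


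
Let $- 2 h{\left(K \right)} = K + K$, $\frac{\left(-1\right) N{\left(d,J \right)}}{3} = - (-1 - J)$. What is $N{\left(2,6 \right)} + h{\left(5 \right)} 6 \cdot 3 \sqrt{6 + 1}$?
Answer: $-21 - 90 \sqrt{7} \approx -259.12$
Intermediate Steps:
$N{\left(d,J \right)} = -3 - 3 J$ ($N{\left(d,J \right)} = - 3 \left(- (-1 - J)\right) = - 3 \left(1 + J\right) = -3 - 3 J$)
$h{\left(K \right)} = - K$ ($h{\left(K \right)} = - \frac{K + K}{2} = - \frac{2 K}{2} = - K$)
$N{\left(2,6 \right)} + h{\left(5 \right)} 6 \cdot 3 \sqrt{6 + 1} = \left(-3 - 18\right) + \left(-1\right) 5 \cdot 6 \cdot 3 \sqrt{6 + 1} = \left(-3 - 18\right) - 5 \cdot 18 \sqrt{7} = -21 - 90 \sqrt{7}$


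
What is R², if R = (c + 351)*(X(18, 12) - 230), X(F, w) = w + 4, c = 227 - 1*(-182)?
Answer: 26451769600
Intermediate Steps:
c = 409 (c = 227 + 182 = 409)
X(F, w) = 4 + w
R = -162640 (R = (409 + 351)*((4 + 12) - 230) = 760*(16 - 230) = 760*(-214) = -162640)
R² = (-162640)² = 26451769600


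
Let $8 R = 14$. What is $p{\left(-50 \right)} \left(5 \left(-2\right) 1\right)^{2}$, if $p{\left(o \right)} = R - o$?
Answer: $5175$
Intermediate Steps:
$R = \frac{7}{4}$ ($R = \frac{1}{8} \cdot 14 = \frac{7}{4} \approx 1.75$)
$p{\left(o \right)} = \frac{7}{4} - o$
$p{\left(-50 \right)} \left(5 \left(-2\right) 1\right)^{2} = \left(\frac{7}{4} - -50\right) \left(5 \left(-2\right) 1\right)^{2} = \left(\frac{7}{4} + 50\right) \left(\left(-10\right) 1\right)^{2} = \frac{207 \left(-10\right)^{2}}{4} = \frac{207}{4} \cdot 100 = 5175$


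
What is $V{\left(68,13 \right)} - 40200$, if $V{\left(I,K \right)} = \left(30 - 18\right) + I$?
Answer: $-40120$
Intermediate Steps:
$V{\left(I,K \right)} = 12 + I$
$V{\left(68,13 \right)} - 40200 = \left(12 + 68\right) - 40200 = 80 - 40200 = -40120$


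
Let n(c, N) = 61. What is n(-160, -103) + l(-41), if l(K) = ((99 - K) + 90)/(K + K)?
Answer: 2386/41 ≈ 58.195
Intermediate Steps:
l(K) = (189 - K)/(2*K) (l(K) = (189 - K)/((2*K)) = (189 - K)*(1/(2*K)) = (189 - K)/(2*K))
n(-160, -103) + l(-41) = 61 + (½)*(189 - 1*(-41))/(-41) = 61 + (½)*(-1/41)*(189 + 41) = 61 + (½)*(-1/41)*230 = 61 - 115/41 = 2386/41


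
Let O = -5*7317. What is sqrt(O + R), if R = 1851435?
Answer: 15*sqrt(8066) ≈ 1347.2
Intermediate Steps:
O = -36585
sqrt(O + R) = sqrt(-36585 + 1851435) = sqrt(1814850) = 15*sqrt(8066)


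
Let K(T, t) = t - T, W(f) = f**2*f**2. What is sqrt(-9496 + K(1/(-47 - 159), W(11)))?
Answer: sqrt(218333426)/206 ≈ 71.729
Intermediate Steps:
W(f) = f**4
sqrt(-9496 + K(1/(-47 - 159), W(11))) = sqrt(-9496 + (11**4 - 1/(-47 - 159))) = sqrt(-9496 + (14641 - 1/(-206))) = sqrt(-9496 + (14641 - 1*(-1/206))) = sqrt(-9496 + (14641 + 1/206)) = sqrt(-9496 + 3016047/206) = sqrt(1059871/206) = sqrt(218333426)/206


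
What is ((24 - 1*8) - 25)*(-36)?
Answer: 324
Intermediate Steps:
((24 - 1*8) - 25)*(-36) = ((24 - 8) - 25)*(-36) = (16 - 25)*(-36) = -9*(-36) = 324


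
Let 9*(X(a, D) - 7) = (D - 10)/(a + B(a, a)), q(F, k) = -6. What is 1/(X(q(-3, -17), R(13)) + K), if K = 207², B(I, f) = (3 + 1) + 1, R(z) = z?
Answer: 3/128567 ≈ 2.3334e-5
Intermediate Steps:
B(I, f) = 5 (B(I, f) = 4 + 1 = 5)
K = 42849
X(a, D) = 7 + (-10 + D)/(9*(5 + a)) (X(a, D) = 7 + ((D - 10)/(a + 5))/9 = 7 + ((-10 + D)/(5 + a))/9 = 7 + (-10 + D)/(9*(5 + a)))
1/(X(q(-3, -17), R(13)) + K) = 1/((305 + 13 + 63*(-6))/(9*(5 - 6)) + 42849) = 1/((⅑)*(305 + 13 - 378)/(-1) + 42849) = 1/((⅑)*(-1)*(-60) + 42849) = 1/(20/3 + 42849) = 1/(128567/3) = 3/128567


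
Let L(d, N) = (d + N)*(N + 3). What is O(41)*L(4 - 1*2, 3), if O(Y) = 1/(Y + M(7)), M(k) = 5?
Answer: 15/23 ≈ 0.65217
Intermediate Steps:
L(d, N) = (3 + N)*(N + d) (L(d, N) = (N + d)*(3 + N) = (3 + N)*(N + d))
O(Y) = 1/(5 + Y) (O(Y) = 1/(Y + 5) = 1/(5 + Y))
O(41)*L(4 - 1*2, 3) = (3**2 + 3*3 + 3*(4 - 1*2) + 3*(4 - 1*2))/(5 + 41) = (9 + 9 + 3*(4 - 2) + 3*(4 - 2))/46 = (9 + 9 + 3*2 + 3*2)/46 = (9 + 9 + 6 + 6)/46 = (1/46)*30 = 15/23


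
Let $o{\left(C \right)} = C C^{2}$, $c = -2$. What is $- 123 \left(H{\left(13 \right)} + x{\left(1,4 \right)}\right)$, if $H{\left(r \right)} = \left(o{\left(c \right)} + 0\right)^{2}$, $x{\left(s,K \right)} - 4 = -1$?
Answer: $-8241$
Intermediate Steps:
$x{\left(s,K \right)} = 3$ ($x{\left(s,K \right)} = 4 - 1 = 3$)
$o{\left(C \right)} = C^{3}$
$H{\left(r \right)} = 64$ ($H{\left(r \right)} = \left(\left(-2\right)^{3} + 0\right)^{2} = \left(-8 + 0\right)^{2} = \left(-8\right)^{2} = 64$)
$- 123 \left(H{\left(13 \right)} + x{\left(1,4 \right)}\right) = - 123 \left(64 + 3\right) = \left(-123\right) 67 = -8241$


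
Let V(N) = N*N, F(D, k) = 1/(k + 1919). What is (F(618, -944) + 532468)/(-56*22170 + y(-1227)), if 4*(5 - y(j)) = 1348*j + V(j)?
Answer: -2076625204/4697153175 ≈ -0.44210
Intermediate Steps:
F(D, k) = 1/(1919 + k)
V(N) = N²
y(j) = 5 - 337*j - j²/4 (y(j) = 5 - (1348*j + j²)/4 = 5 - (j² + 1348*j)/4 = 5 + (-337*j - j²/4) = 5 - 337*j - j²/4)
(F(618, -944) + 532468)/(-56*22170 + y(-1227)) = (1/(1919 - 944) + 532468)/(-56*22170 + (5 - 337*(-1227) - ¼*(-1227)²)) = (1/975 + 532468)/(-1241520 + (5 + 413499 - ¼*1505529)) = (1/975 + 532468)/(-1241520 + (5 + 413499 - 1505529/4)) = 519156301/(975*(-1241520 + 148487/4)) = 519156301/(975*(-4817593/4)) = (519156301/975)*(-4/4817593) = -2076625204/4697153175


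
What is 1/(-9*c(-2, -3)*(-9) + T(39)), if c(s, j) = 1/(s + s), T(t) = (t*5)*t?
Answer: 4/30339 ≈ 0.00013184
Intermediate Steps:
T(t) = 5*t² (T(t) = (5*t)*t = 5*t²)
c(s, j) = 1/(2*s)
1/(-9*c(-2, -3)*(-9) + T(39)) = 1/(-9/(2*(-2))*(-9) + 5*39²) = 1/(-9*(-1)/(2*2)*(-9) + 5*1521) = 1/(-9*(-¼)*(-9) + 7605) = 1/((9/4)*(-9) + 7605) = 1/(-81/4 + 7605) = 1/(30339/4) = 4/30339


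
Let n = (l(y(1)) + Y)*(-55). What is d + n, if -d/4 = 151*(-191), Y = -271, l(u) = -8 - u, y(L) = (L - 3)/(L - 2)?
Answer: 130819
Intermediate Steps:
y(L) = (-3 + L)/(-2 + L)
n = 15455 (n = ((-8 - (-3 + 1)/(-2 + 1)) - 271)*(-55) = ((-8 - (-2)/(-1)) - 271)*(-55) = ((-8 - (-1)*(-2)) - 271)*(-55) = ((-8 - 1*2) - 271)*(-55) = ((-8 - 2) - 271)*(-55) = (-10 - 271)*(-55) = -281*(-55) = 15455)
d = 115364 (d = -604*(-191) = -4*(-28841) = 115364)
d + n = 115364 + 15455 = 130819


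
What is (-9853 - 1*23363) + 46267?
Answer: 13051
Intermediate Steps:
(-9853 - 1*23363) + 46267 = (-9853 - 23363) + 46267 = -33216 + 46267 = 13051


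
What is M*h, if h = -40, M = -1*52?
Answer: 2080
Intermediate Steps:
M = -52
M*h = -52*(-40) = 2080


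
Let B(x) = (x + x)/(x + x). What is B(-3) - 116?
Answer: -115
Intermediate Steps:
B(x) = 1 (B(x) = (2*x)/((2*x)) = (2*x)*(1/(2*x)) = 1)
B(-3) - 116 = 1 - 116 = -115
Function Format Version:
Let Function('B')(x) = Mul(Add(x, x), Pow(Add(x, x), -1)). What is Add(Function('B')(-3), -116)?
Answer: -115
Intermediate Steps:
Function('B')(x) = 1 (Function('B')(x) = Mul(Mul(2, x), Pow(Mul(2, x), -1)) = Mul(Mul(2, x), Mul(Rational(1, 2), Pow(x, -1))) = 1)
Add(Function('B')(-3), -116) = Add(1, -116) = -115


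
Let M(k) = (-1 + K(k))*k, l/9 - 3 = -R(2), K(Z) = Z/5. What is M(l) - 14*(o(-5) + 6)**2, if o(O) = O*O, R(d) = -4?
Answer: -63616/5 ≈ -12723.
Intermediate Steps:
K(Z) = Z/5 (K(Z) = Z*(1/5) = Z/5)
o(O) = O**2
l = 63 (l = 27 + 9*(-1*(-4)) = 27 + 9*4 = 27 + 36 = 63)
M(k) = k*(-1 + k/5) (M(k) = (-1 + k/5)*k = k*(-1 + k/5))
M(l) - 14*(o(-5) + 6)**2 = (1/5)*63*(-5 + 63) - 14*((-5)**2 + 6)**2 = (1/5)*63*58 - 14*(25 + 6)**2 = 3654/5 - 14*31**2 = 3654/5 - 14*961 = 3654/5 - 13454 = -63616/5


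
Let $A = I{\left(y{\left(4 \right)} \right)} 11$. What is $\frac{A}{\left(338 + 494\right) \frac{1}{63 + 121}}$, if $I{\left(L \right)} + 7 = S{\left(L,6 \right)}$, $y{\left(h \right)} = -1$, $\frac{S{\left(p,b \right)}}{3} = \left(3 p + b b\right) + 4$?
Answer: $253$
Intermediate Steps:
$S{\left(p,b \right)} = 12 + 3 b^{2} + 9 p$ ($S{\left(p,b \right)} = 3 \left(\left(3 p + b b\right) + 4\right) = 3 \left(\left(3 p + b^{2}\right) + 4\right) = 3 \left(\left(b^{2} + 3 p\right) + 4\right) = 3 \left(4 + b^{2} + 3 p\right) = 12 + 3 b^{2} + 9 p$)
$I{\left(L \right)} = 113 + 9 L$ ($I{\left(L \right)} = -7 + \left(12 + 3 \cdot 6^{2} + 9 L\right) = -7 + \left(12 + 3 \cdot 36 + 9 L\right) = -7 + \left(12 + 108 + 9 L\right) = -7 + \left(120 + 9 L\right) = 113 + 9 L$)
$A = 1144$ ($A = \left(113 + 9 \left(-1\right)\right) 11 = \left(113 - 9\right) 11 = 104 \cdot 11 = 1144$)
$\frac{A}{\left(338 + 494\right) \frac{1}{63 + 121}} = \frac{1144}{\left(338 + 494\right) \frac{1}{63 + 121}} = \frac{1144}{832 \cdot \frac{1}{184}} = \frac{1144}{\frac{104}{23}} = 1144 \cdot \frac{23}{104} = 253$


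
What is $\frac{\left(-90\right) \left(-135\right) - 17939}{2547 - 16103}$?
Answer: $\frac{5789}{13556} \approx 0.42704$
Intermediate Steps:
$\frac{\left(-90\right) \left(-135\right) - 17939}{2547 - 16103} = \frac{12150 - 17939}{-13556} = \left(-5789\right) \left(- \frac{1}{13556}\right) = \frac{5789}{13556}$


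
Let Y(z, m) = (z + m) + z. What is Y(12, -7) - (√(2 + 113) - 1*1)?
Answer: 18 - √115 ≈ 7.2762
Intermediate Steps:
Y(z, m) = m + 2*z (Y(z, m) = (m + z) + z = m + 2*z)
Y(12, -7) - (√(2 + 113) - 1*1) = (-7 + 2*12) - (√(2 + 113) - 1*1) = (-7 + 24) - (√115 - 1) = 17 - (-1 + √115) = 17 + (1 - √115) = 18 - √115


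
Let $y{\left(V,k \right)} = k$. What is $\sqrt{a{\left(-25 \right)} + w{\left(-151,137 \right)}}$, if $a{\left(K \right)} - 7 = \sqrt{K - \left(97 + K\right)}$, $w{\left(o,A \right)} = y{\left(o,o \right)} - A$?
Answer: $\sqrt{-281 + i \sqrt{97}} \approx 0.2937 + 16.766 i$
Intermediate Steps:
$w{\left(o,A \right)} = o - A$
$a{\left(K \right)} = 7 + i \sqrt{97}$ ($a{\left(K \right)} = 7 + \sqrt{K - \left(97 + K\right)} = 7 + \sqrt{-97} = 7 + i \sqrt{97}$)
$\sqrt{a{\left(-25 \right)} + w{\left(-151,137 \right)}} = \sqrt{\left(7 + i \sqrt{97}\right) - 288} = \sqrt{-281 + i \sqrt{97}}$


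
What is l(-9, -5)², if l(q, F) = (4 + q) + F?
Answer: 100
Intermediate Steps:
l(q, F) = 4 + F + q
l(-9, -5)² = (4 - 5 - 9)² = (-10)² = 100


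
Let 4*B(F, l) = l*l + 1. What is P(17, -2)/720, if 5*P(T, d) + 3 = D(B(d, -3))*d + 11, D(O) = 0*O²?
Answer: 1/450 ≈ 0.0022222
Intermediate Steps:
B(F, l) = ¼ + l²/4 (B(F, l) = (l*l + 1)/4 = (l² + 1)/4 = (1 + l²)/4 = ¼ + l²/4)
D(O) = 0
P(T, d) = 8/5 (P(T, d) = -⅗ + (0*d + 11)/5 = -⅗ + (0 + 11)/5 = -⅗ + (⅕)*11 = -⅗ + 11/5 = 8/5)
P(17, -2)/720 = (8/5)/720 = (8/5)*(1/720) = 1/450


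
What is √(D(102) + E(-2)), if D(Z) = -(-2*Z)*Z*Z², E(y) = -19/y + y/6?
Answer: √7793511882/6 ≈ 14713.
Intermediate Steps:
E(y) = -19/y + y/6 (E(y) = -19/y + y*(⅙) = -19/y + y/6)
D(Z) = 2*Z⁴ (D(Z) = -(-2*Z²)*Z² = -(-2)*Z⁴ = 2*Z⁴)
√(D(102) + E(-2)) = √(2*102⁴ + (-19/(-2) + (⅙)*(-2))) = √(2*108243216 + (-19*(-½) - ⅓)) = √(216486432 + (19/2 - ⅓)) = √(216486432 + 55/6) = √(1298918647/6) = √7793511882/6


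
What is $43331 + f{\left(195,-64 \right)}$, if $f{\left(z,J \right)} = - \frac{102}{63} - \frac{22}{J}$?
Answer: $\frac{29117575}{672} \approx 43330.0$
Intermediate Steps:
$f{\left(z,J \right)} = - \frac{34}{21} - \frac{22}{J}$ ($f{\left(z,J \right)} = \left(-102\right) \frac{1}{63} - \frac{22}{J} = - \frac{34}{21} - \frac{22}{J}$)
$43331 + f{\left(195,-64 \right)} = 43331 - \left(\frac{34}{21} + \frac{22}{-64}\right) = 43331 - \frac{857}{672} = \frac{29117575}{672}$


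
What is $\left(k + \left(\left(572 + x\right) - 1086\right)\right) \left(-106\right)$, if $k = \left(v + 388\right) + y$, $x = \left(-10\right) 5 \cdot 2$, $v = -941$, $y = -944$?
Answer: $223766$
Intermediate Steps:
$x = -100$ ($x = \left(-50\right) 2 = -100$)
$k = -1497$ ($k = \left(-941 + 388\right) - 944 = -553 - 944 = -1497$)
$\left(k + \left(\left(572 + x\right) - 1086\right)\right) \left(-106\right) = \left(-1497 + \left(\left(572 - 100\right) - 1086\right)\right) \left(-106\right) = \left(-1497 + \left(472 - 1086\right)\right) \left(-106\right) = \left(-1497 - 614\right) \left(-106\right) = \left(-2111\right) \left(-106\right) = 223766$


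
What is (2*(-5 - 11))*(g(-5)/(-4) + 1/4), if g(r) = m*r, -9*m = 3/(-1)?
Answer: -64/3 ≈ -21.333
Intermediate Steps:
m = ⅓ (m = -1/(3*(-1)) = -(-1)/3 = -⅑*(-3) = ⅓ ≈ 0.33333)
g(r) = r/3
(2*(-5 - 11))*(g(-5)/(-4) + 1/4) = (2*(-5 - 11))*(((⅓)*(-5))/(-4) + 1/4) = (2*(-16))*(-5/3*(-¼) + 1*(¼)) = -32*(5/12 + ¼) = -32*⅔ = -64/3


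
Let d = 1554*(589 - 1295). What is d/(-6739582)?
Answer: 548562/3369791 ≈ 0.16279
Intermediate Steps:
d = -1097124 (d = 1554*(-706) = -1097124)
d/(-6739582) = -1097124/(-6739582) = -1097124*(-1/6739582) = 548562/3369791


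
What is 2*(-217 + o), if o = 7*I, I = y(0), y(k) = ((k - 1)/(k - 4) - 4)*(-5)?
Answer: -343/2 ≈ -171.50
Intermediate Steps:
y(k) = 20 - 5*(-1 + k)/(-4 + k) (y(k) = ((-1 + k)/(-4 + k) - 4)*(-5) = (-4 + (-1 + k)/(-4 + k))*(-5) = 20 - 5*(-1 + k)/(-4 + k))
I = 75/4 (I = 15*(-5 + 0)/(-4 + 0) = 15*(-5)/(-4) = 15*(-1/4)*(-5) = 75/4 ≈ 18.750)
o = 525/4 (o = 7*(75/4) = 525/4 ≈ 131.25)
2*(-217 + o) = 2*(-217 + 525/4) = 2*(-343/4) = -343/2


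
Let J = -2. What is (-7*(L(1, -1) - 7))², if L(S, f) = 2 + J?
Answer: 2401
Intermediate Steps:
L(S, f) = 0 (L(S, f) = 2 - 2 = 0)
(-7*(L(1, -1) - 7))² = (-7*(0 - 7))² = (-7*(-7))² = 49² = 2401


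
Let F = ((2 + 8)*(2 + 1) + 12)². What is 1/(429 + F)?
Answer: 1/2193 ≈ 0.00045600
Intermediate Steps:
F = 1764 (F = (10*3 + 12)² = (30 + 12)² = 42² = 1764)
1/(429 + F) = 1/(429 + 1764) = 1/2193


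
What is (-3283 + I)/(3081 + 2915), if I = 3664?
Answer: 381/5996 ≈ 0.063542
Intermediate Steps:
(-3283 + I)/(3081 + 2915) = (-3283 + 3664)/(3081 + 2915) = 381/5996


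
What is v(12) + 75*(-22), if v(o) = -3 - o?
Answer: -1665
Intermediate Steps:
v(12) + 75*(-22) = (-3 - 1*12) + 75*(-22) = (-3 - 12) - 1650 = -15 - 1650 = -1665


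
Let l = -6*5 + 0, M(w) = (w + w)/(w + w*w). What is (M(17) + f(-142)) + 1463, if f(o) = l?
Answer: 12898/9 ≈ 1433.1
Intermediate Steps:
M(w) = 2*w/(w + w**2) (M(w) = (2*w)/(w + w**2) = 2*w/(w + w**2))
l = -30 (l = -30 + 0 = -30)
f(o) = -30
(M(17) + f(-142)) + 1463 = (2/(1 + 17) - 30) + 1463 = (2/18 - 30) + 1463 = (2*(1/18) - 30) + 1463 = (1/9 - 30) + 1463 = -269/9 + 1463 = 12898/9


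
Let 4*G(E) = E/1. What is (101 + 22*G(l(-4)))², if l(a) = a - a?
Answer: 10201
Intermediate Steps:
l(a) = 0
G(E) = E/4 (G(E) = (E/1)/4 = (E*1)/4 = E/4)
(101 + 22*G(l(-4)))² = (101 + 22*((¼)*0))² = (101 + 22*0)² = (101 + 0)² = 101² = 10201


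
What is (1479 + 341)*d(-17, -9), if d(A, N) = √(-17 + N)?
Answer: 1820*I*√26 ≈ 9280.2*I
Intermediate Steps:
(1479 + 341)*d(-17, -9) = (1479 + 341)*√(-17 - 9) = 1820*√(-26) = 1820*(I*√26) = 1820*I*√26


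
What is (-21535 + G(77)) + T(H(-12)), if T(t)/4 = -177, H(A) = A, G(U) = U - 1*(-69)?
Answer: -22097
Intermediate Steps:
G(U) = 69 + U (G(U) = U + 69 = 69 + U)
T(t) = -708 (T(t) = 4*(-177) = -708)
(-21535 + G(77)) + T(H(-12)) = (-21535 + (69 + 77)) - 708 = (-21535 + 146) - 708 = -21389 - 708 = -22097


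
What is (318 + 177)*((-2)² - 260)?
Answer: -126720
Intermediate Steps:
(318 + 177)*((-2)² - 260) = 495*(4 - 260) = 495*(-256) = -126720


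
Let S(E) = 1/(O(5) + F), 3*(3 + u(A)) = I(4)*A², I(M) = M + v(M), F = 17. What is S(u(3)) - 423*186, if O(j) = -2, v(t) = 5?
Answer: -1180169/15 ≈ -78678.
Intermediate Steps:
I(M) = 5 + M (I(M) = M + 5 = 5 + M)
u(A) = -3 + 3*A² (u(A) = -3 + ((5 + 4)*A²)/3 = -3 + (9*A²)/3 = -3 + 3*A²)
S(E) = 1/15 (S(E) = 1/(-2 + 17) = 1/15)
S(u(3)) - 423*186 = 1/15 - 423*186 = 1/15 - 78678 = -1180169/15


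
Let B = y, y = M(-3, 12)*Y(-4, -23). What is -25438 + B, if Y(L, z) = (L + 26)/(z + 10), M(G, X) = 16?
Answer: -331046/13 ≈ -25465.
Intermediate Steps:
Y(L, z) = (26 + L)/(10 + z)
y = -352/13 (y = 16*((26 - 4)/(10 - 23)) = 16*(22/(-13)) = 16*(-1/13*22) = 16*(-22/13) = -352/13 ≈ -27.077)
B = -352/13 ≈ -27.077
-25438 + B = -25438 - 352/13 = -331046/13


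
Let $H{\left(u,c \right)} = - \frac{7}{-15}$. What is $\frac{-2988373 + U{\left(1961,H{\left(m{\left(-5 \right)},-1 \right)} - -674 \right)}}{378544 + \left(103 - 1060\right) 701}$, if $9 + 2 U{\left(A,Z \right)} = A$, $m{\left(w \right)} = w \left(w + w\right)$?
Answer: $\frac{426771}{41759} \approx 10.22$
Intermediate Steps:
$m{\left(w \right)} = 2 w^{2}$ ($m{\left(w \right)} = w 2 w = 2 w^{2}$)
$H{\left(u,c \right)} = \frac{7}{15}$ ($H{\left(u,c \right)} = \left(-7\right) \left(- \frac{1}{15}\right) = \frac{7}{15}$)
$U{\left(A,Z \right)} = - \frac{9}{2} + \frac{A}{2}$
$\frac{-2988373 + U{\left(1961,H{\left(m{\left(-5 \right)},-1 \right)} - -674 \right)}}{378544 + \left(103 - 1060\right) 701} = \frac{-2988373 + \left(- \frac{9}{2} + \frac{1}{2} \cdot 1961\right)}{378544 + \left(103 - 1060\right) 701} = \frac{-2988373 + \left(- \frac{9}{2} + \frac{1961}{2}\right)}{378544 - 670857} = \frac{-2988373 + 976}{378544 - 670857} = - \frac{2987397}{-292313} = \left(-2987397\right) \left(- \frac{1}{292313}\right) = \frac{426771}{41759}$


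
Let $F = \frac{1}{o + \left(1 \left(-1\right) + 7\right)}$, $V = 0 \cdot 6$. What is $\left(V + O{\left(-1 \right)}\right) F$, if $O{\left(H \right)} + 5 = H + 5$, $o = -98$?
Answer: $\frac{1}{92} \approx 0.01087$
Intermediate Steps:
$V = 0$
$F = - \frac{1}{92}$ ($F = \frac{1}{-98 + \left(1 \left(-1\right) + 7\right)} = \frac{1}{-98 + \left(-1 + 7\right)} = \frac{1}{-98 + 6} = \frac{1}{-92} = - \frac{1}{92} \approx -0.01087$)
$O{\left(H \right)} = H$ ($O{\left(H \right)} = -5 + \left(H + 5\right) = -5 + \left(5 + H\right) = H$)
$\left(V + O{\left(-1 \right)}\right) F = \left(0 - 1\right) \left(- \frac{1}{92}\right) = \left(-1\right) \left(- \frac{1}{92}\right) = \frac{1}{92}$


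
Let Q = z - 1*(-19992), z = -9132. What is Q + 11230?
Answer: 22090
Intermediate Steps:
Q = 10860 (Q = -9132 - 1*(-19992) = -9132 + 19992 = 10860)
Q + 11230 = 10860 + 11230 = 22090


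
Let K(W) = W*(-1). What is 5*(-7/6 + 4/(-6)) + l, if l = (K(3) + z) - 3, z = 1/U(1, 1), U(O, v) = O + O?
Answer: -44/3 ≈ -14.667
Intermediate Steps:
U(O, v) = 2*O
K(W) = -W
z = ½ (z = 1/(2*1) = 1/2 = ½ ≈ 0.50000)
l = -11/2 (l = (-1*3 + ½) - 3 = (-3 + ½) - 3 = -5/2 - 3 = -11/2 ≈ -5.5000)
5*(-7/6 + 4/(-6)) + l = 5*(-7/6 + 4/(-6)) - 11/2 = 5*(-7*⅙ + 4*(-⅙)) - 11/2 = 5*(-7/6 - ⅔) - 11/2 = 5*(-11/6) - 11/2 = -55/6 - 11/2 = -44/3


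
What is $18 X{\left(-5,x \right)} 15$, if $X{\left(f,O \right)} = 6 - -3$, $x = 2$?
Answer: $2430$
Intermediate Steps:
$X{\left(f,O \right)} = 9$ ($X{\left(f,O \right)} = 6 + 3 = 9$)
$18 X{\left(-5,x \right)} 15 = 18 \cdot 9 \cdot 15 = 162 \cdot 15 = 2430$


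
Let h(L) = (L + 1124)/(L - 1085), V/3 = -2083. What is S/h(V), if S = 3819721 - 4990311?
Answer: -1717021412/1025 ≈ -1.6751e+6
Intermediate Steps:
S = -1170590
V = -6249 (V = 3*(-2083) = -6249)
h(L) = (1124 + L)/(-1085 + L)
S/h(V) = -1170590*(-1085 - 6249)/(1124 - 6249) = -1170590/(-5125/(-7334)) = -1170590/((-1/7334*(-5125))) = -1170590/5125/7334 = -1170590*7334/5125 = -1717021412/1025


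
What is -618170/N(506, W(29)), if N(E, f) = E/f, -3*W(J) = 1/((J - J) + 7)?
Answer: 44155/759 ≈ 58.175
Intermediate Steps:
W(J) = -1/21 (W(J) = -1/(3*((J - J) + 7)) = -1/(3*(0 + 7)) = -1/3/7 = -1/3*1/7 = -1/21)
-618170/N(506, W(29)) = -618170/(506/(-1/21)) = -618170/(506*(-21)) = -618170/(-10626) = -618170*(-1/10626) = 44155/759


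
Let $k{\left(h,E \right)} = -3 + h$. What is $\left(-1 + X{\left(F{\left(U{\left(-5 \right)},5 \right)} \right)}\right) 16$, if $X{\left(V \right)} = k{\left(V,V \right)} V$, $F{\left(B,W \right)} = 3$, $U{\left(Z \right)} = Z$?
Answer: $-16$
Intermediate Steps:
$X{\left(V \right)} = V \left(-3 + V\right)$ ($X{\left(V \right)} = \left(-3 + V\right) V = V \left(-3 + V\right)$)
$\left(-1 + X{\left(F{\left(U{\left(-5 \right)},5 \right)} \right)}\right) 16 = \left(-1 + 3 \left(-3 + 3\right)\right) 16 = \left(-1 + 3 \cdot 0\right) 16 = \left(-1 + 0\right) 16 = \left(-1\right) 16 = -16$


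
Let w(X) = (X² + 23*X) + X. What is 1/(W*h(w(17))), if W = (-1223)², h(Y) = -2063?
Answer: -1/3085688927 ≈ -3.2408e-10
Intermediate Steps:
w(X) = X² + 24*X
W = 1495729
1/(W*h(w(17))) = 1/(1495729*(-2063)) = (1/1495729)*(-1/2063) = -1/3085688927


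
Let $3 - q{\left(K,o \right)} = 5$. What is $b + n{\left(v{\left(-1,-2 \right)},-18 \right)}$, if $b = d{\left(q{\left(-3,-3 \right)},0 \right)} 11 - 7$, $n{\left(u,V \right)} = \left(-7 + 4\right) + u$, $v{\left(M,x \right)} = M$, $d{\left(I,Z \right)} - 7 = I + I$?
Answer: $22$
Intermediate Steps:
$q{\left(K,o \right)} = -2$ ($q{\left(K,o \right)} = 3 - 5 = -2$)
$d{\left(I,Z \right)} = 7 + 2 I$ ($d{\left(I,Z \right)} = 7 + \left(I + I\right) = 7 + 2 I$)
$n{\left(u,V \right)} = -3 + u$
$b = 26$ ($b = \left(7 + 2 \left(-2\right)\right) 11 - 7 = \left(7 - 4\right) 11 - 7 = 3 \cdot 11 - 7 = 33 - 7 = 26$)
$b + n{\left(v{\left(-1,-2 \right)},-18 \right)} = 26 - 4 = 22$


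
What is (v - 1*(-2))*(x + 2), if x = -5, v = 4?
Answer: -18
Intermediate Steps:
(v - 1*(-2))*(x + 2) = (4 - 1*(-2))*(-5 + 2) = (4 + 2)*(-3) = 6*(-3) = -18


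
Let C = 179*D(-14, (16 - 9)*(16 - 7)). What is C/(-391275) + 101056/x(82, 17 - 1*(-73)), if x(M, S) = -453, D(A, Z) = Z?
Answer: -4393977209/19694175 ≈ -223.11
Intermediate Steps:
C = 11277 (C = 179*((16 - 9)*(16 - 7)) = 179*(7*9) = 179*63 = 11277)
C/(-391275) + 101056/x(82, 17 - 1*(-73)) = 11277/(-391275) + 101056/(-453) = 11277*(-1/391275) + 101056*(-1/453) = -1253/43475 - 101056/453 = -4393977209/19694175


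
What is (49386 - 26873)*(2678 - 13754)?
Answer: -249353988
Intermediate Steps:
(49386 - 26873)*(2678 - 13754) = 22513*(-11076) = -249353988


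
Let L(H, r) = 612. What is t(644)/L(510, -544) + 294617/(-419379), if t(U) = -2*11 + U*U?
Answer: 9652335389/14258886 ≈ 676.93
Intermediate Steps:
t(U) = -22 + U²
t(644)/L(510, -544) + 294617/(-419379) = (-22 + 644²)/612 + 294617/(-419379) = (-22 + 414736)*(1/612) + 294617*(-1/419379) = 414714*(1/612) - 294617/419379 = 69119/102 - 294617/419379 = 9652335389/14258886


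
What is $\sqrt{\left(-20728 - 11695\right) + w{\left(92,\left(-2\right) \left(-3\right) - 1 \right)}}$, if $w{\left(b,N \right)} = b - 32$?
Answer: $i \sqrt{32363} \approx 179.9 i$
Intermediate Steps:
$w{\left(b,N \right)} = -32 + b$
$\sqrt{\left(-20728 - 11695\right) + w{\left(92,\left(-2\right) \left(-3\right) - 1 \right)}} = \sqrt{\left(-20728 - 11695\right) + \left(-32 + 92\right)} = \sqrt{-32423 + 60} = \sqrt{-32363} = i \sqrt{32363}$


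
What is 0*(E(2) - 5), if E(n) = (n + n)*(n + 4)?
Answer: 0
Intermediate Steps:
E(n) = 2*n*(4 + n) (E(n) = (2*n)*(4 + n) = 2*n*(4 + n))
0*(E(2) - 5) = 0*(2*2*(4 + 2) - 5) = 0*(2*2*6 - 5) = 0*(24 - 5) = 0*19 = 0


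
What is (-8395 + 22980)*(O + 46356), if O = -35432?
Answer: 159326540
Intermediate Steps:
(-8395 + 22980)*(O + 46356) = (-8395 + 22980)*(-35432 + 46356) = 14585*10924 = 159326540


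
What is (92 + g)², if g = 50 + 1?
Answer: 20449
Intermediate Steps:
g = 51
(92 + g)² = (92 + 51)² = 143² = 20449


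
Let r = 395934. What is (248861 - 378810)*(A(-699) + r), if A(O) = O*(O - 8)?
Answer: -115671113523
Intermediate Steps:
A(O) = O*(-8 + O)
(248861 - 378810)*(A(-699) + r) = (248861 - 378810)*(-699*(-8 - 699) + 395934) = -129949*(-699*(-707) + 395934) = -129949*(494193 + 395934) = -129949*890127 = -115671113523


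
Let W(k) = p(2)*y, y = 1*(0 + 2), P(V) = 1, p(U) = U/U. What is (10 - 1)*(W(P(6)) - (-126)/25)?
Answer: 1584/25 ≈ 63.360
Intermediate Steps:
p(U) = 1
y = 2 (y = 1*2 = 2)
W(k) = 2 (W(k) = 1*2 = 2)
(10 - 1)*(W(P(6)) - (-126)/25) = (10 - 1)*(2 - (-126)/25) = 9*(2 - (-126)/25) = 9*(2 - 6*(-21/25)) = 9*(2 + 126/25) = 9*(176/25) = 1584/25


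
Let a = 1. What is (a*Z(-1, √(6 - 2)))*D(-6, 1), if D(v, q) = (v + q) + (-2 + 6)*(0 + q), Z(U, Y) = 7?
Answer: -7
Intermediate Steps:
D(v, q) = v + 5*q (D(v, q) = (q + v) + 4*q = v + 5*q)
(a*Z(-1, √(6 - 2)))*D(-6, 1) = (1*7)*(-6 + 5*1) = 7*(-6 + 5) = 7*(-1) = -7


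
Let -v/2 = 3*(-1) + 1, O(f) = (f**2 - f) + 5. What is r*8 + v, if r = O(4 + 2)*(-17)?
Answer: -4756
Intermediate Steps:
O(f) = 5 + f**2 - f
r = -595 (r = (5 + (4 + 2)**2 - (4 + 2))*(-17) = (5 + 6**2 - 1*6)*(-17) = (5 + 36 - 6)*(-17) = 35*(-17) = -595)
v = 4 (v = -2*(3*(-1) + 1) = -2*(-3 + 1) = -2*(-2) = 4)
r*8 + v = -595*8 + 4 = -4760 + 4 = -4756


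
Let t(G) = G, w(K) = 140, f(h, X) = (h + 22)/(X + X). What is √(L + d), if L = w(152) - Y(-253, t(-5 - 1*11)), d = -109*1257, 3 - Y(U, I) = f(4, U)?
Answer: I*√8761299173/253 ≈ 369.97*I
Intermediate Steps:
f(h, X) = (22 + h)/(2*X) (f(h, X) = (22 + h)/((2*X)) = (22 + h)*(1/(2*X)) = (22 + h)/(2*X))
Y(U, I) = 3 - 13/U (Y(U, I) = 3 - (22 + 4)/(2*U) = 3 - 26/(2*U) = 3 - 13/U)
d = -137013
L = 34648/253 (L = 140 - (3 - 13/(-253)) = 140 - (3 - 13*(-1/253)) = 140 - (3 + 13/253) = 140 - 1*772/253 = 140 - 772/253 = 34648/253 ≈ 136.95)
√(L + d) = √(34648/253 - 137013) = √(-34629641/253) = I*√8761299173/253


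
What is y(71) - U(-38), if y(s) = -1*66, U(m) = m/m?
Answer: -67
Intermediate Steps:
U(m) = 1
y(s) = -66
y(71) - U(-38) = -66 - 1*1 = -66 - 1 = -67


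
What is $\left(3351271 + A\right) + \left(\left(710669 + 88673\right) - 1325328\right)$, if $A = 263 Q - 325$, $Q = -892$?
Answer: $2590364$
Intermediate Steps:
$A = -234921$ ($A = 263 \left(-892\right) - 325 = -234596 - 325 = -234921$)
$\left(3351271 + A\right) + \left(\left(710669 + 88673\right) - 1325328\right) = \left(3351271 - 234921\right) + \left(\left(710669 + 88673\right) - 1325328\right) = 3116350 + \left(799342 - 1325328\right) = 3116350 - 525986 = 2590364$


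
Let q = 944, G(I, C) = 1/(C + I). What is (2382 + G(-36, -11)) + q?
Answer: 156321/47 ≈ 3326.0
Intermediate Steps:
(2382 + G(-36, -11)) + q = (2382 + 1/(-11 - 36)) + 944 = (2382 + 1/(-47)) + 944 = (2382 - 1/47) + 944 = 111953/47 + 944 = 156321/47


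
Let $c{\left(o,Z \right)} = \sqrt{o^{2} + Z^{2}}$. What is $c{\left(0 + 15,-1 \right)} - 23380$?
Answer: $-23380 + \sqrt{226} \approx -23365.0$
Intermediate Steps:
$c{\left(o,Z \right)} = \sqrt{Z^{2} + o^{2}}$
$c{\left(0 + 15,-1 \right)} - 23380 = \sqrt{\left(-1\right)^{2} + \left(0 + 15\right)^{2}} - 23380 = \sqrt{1 + 15^{2}} - 23380 = \sqrt{1 + 225} - 23380 = \sqrt{226} - 23380 = -23380 + \sqrt{226}$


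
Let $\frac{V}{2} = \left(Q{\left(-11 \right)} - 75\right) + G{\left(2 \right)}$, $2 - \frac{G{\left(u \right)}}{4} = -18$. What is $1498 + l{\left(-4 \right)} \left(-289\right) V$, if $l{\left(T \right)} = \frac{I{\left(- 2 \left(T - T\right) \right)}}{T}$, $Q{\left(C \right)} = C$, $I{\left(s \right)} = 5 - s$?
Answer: $-2837$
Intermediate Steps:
$G{\left(u \right)} = 80$ ($G{\left(u \right)} = 8 - -72 = 8 + 72 = 80$)
$l{\left(T \right)} = \frac{5}{T}$ ($l{\left(T \right)} = \frac{5 - - 2 \left(T - T\right)}{T} = \frac{5 - \left(-2\right) 0}{T} = \frac{5 - 0}{T} = \frac{5 + 0}{T} = \frac{5}{T}$)
$V = -12$ ($V = 2 \left(\left(-11 - 75\right) + 80\right) = 2 \left(-86 + 80\right) = 2 \left(-6\right) = -12$)
$1498 + l{\left(-4 \right)} \left(-289\right) V = 1498 + \frac{5}{-4} \left(-289\right) \left(-12\right) = 1498 + 5 \left(- \frac{1}{4}\right) \left(-289\right) \left(-12\right) = 1498 + \left(- \frac{5}{4}\right) \left(-289\right) \left(-12\right) = 1498 + \frac{1445}{4} \left(-12\right) = 1498 - 4335 = -2837$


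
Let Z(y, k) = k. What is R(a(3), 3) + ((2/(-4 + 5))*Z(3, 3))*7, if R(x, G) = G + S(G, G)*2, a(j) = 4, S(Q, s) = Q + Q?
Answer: 57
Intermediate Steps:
S(Q, s) = 2*Q
R(x, G) = 5*G (R(x, G) = G + (2*G)*2 = G + 4*G = 5*G)
R(a(3), 3) + ((2/(-4 + 5))*Z(3, 3))*7 = 5*3 + ((2/(-4 + 5))*3)*7 = 15 + ((2/1)*3)*7 = 15 + ((2*1)*3)*7 = 15 + (2*3)*7 = 15 + 6*7 = 15 + 42 = 57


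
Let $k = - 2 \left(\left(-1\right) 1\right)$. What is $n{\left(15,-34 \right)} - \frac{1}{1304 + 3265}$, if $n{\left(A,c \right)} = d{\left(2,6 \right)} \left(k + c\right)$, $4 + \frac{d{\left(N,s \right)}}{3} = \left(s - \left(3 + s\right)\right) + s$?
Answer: $\frac{438623}{4569} \approx 96.0$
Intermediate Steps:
$d{\left(N,s \right)} = -21 + 3 s$ ($d{\left(N,s \right)} = -12 + 3 \left(\left(s - \left(3 + s\right)\right) + s\right) = -12 + 3 \left(-3 + s\right) = -12 + \left(-9 + 3 s\right) = -21 + 3 s$)
$k = 2$ ($k = \left(-2\right) \left(-1\right) = 2$)
$n{\left(A,c \right)} = -6 - 3 c$ ($n{\left(A,c \right)} = \left(-21 + 3 \cdot 6\right) \left(2 + c\right) = \left(-21 + 18\right) \left(2 + c\right) = - 3 \left(2 + c\right) = -6 - 3 c$)
$n{\left(15,-34 \right)} - \frac{1}{1304 + 3265} = \left(-6 - -102\right) - \frac{1}{1304 + 3265} = \left(-6 + 102\right) - \frac{1}{4569} = 96 - \frac{1}{4569} = \frac{438623}{4569}$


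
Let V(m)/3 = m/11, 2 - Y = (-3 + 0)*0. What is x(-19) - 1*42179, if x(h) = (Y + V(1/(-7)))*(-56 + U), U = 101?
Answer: -3240988/77 ≈ -42091.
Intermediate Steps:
Y = 2 (Y = 2 - (-3 + 0)*0 = 2 - (-3)*0 = 2 - 1*0 = 2 + 0 = 2)
V(m) = 3*m/11 (V(m) = 3*(m/11) = 3*m/11)
x(h) = 6795/77 (x(h) = (2 + (3/11)/(-7))*(-56 + 101) = (2 + (3/11)*(-⅐))*45 = (2 - 3/77)*45 = (151/77)*45 = 6795/77)
x(-19) - 1*42179 = 6795/77 - 1*42179 = 6795/77 - 42179 = -3240988/77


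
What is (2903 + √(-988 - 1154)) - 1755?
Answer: 1148 + 3*I*√238 ≈ 1148.0 + 46.282*I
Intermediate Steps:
(2903 + √(-988 - 1154)) - 1755 = (2903 + √(-2142)) - 1755 = (2903 + 3*I*√238) - 1755 = 1148 + 3*I*√238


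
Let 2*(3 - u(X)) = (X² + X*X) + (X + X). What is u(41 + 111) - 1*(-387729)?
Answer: 364476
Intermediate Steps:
u(X) = 3 - X - X² (u(X) = 3 - ((X² + X*X) + (X + X))/2 = 3 - ((X² + X²) + 2*X)/2 = 3 - (2*X² + 2*X)/2 = 3 - (2*X + 2*X²)/2 = 3 + (-X - X²) = 3 - X - X²)
u(41 + 111) - 1*(-387729) = (3 - (41 + 111) - (41 + 111)²) - 1*(-387729) = (3 - 1*152 - 1*152²) + 387729 = (3 - 152 - 1*23104) + 387729 = (3 - 152 - 23104) + 387729 = -23253 + 387729 = 364476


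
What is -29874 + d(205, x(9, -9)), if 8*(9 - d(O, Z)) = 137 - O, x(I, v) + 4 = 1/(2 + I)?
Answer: -59713/2 ≈ -29857.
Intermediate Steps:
x(I, v) = -4 + 1/(2 + I)
d(O, Z) = -65/8 + O/8 (d(O, Z) = 9 - (137 - O)/8 = 9 + (-137/8 + O/8) = -65/8 + O/8)
-29874 + d(205, x(9, -9)) = -29874 + (-65/8 + (⅛)*205) = -29874 + (-65/8 + 205/8) = -29874 + 35/2 = -59713/2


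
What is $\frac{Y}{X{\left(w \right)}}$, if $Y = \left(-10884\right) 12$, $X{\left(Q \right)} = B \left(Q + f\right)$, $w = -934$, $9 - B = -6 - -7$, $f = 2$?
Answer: $\frac{8163}{466} \approx 17.517$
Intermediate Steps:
$B = 8$ ($B = 9 - \left(-6 - -7\right) = 9 - \left(-6 + 7\right) = 9 - 1 = 8$)
$X{\left(Q \right)} = 16 + 8 Q$ ($X{\left(Q \right)} = 8 \left(Q + 2\right) = 8 \left(2 + Q\right) = 16 + 8 Q$)
$Y = -130608$
$\frac{Y}{X{\left(w \right)}} = - \frac{130608}{16 + 8 \left(-934\right)} = - \frac{130608}{16 - 7472} = - \frac{130608}{-7456} = \left(-130608\right) \left(- \frac{1}{7456}\right) = \frac{8163}{466}$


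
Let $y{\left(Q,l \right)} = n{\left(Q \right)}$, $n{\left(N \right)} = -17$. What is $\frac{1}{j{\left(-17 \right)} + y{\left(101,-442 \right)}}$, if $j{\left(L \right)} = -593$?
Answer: $- \frac{1}{610} \approx -0.0016393$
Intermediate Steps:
$y{\left(Q,l \right)} = -17$
$\frac{1}{j{\left(-17 \right)} + y{\left(101,-442 \right)}} = \frac{1}{-593 - 17} = \frac{1}{-610} = - \frac{1}{610}$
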